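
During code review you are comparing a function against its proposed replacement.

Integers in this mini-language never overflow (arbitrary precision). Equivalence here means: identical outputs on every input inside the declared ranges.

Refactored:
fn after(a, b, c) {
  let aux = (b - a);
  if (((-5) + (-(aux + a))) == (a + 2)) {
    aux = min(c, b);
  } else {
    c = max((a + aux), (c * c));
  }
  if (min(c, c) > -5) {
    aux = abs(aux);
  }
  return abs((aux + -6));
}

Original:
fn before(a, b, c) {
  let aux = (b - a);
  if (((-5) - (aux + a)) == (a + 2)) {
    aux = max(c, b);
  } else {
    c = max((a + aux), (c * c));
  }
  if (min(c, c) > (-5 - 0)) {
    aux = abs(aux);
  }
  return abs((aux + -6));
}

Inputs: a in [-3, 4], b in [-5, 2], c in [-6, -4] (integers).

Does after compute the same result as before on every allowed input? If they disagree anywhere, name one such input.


Try a=-3, b=-4, c=-6.
before: aux becomes -1; next (((-5) - (aux + a)) == (a + 2)) evaluates to true; next aux becomes -4; next (min(c, c) > (-5 - 0)) evaluates to false; next final value 10
after: aux becomes -1; next (((-5) + (-(aux + a))) == (a + 2)) evaluates to true; next aux becomes -6; next (min(c, c) > -5) evaluates to false; next final value 12
10 vs 12 — the two versions disagree here.
verdict: not equivalent; witness: a=-3, b=-4, c=-6


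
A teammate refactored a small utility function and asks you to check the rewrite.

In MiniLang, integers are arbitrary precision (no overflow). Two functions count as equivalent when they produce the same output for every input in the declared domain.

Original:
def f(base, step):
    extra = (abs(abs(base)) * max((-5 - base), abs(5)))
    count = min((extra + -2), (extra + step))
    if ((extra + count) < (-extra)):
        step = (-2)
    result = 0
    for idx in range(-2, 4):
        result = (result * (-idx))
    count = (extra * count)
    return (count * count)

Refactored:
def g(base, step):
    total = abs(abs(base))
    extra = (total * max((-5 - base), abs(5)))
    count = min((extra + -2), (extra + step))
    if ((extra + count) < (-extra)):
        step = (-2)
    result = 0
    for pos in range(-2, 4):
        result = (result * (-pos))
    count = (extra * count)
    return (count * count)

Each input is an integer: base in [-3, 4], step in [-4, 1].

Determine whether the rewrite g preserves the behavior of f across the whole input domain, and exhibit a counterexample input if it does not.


Equivalent — the differences include statement counts differ, plus local variable names differ, yet no declared input distinguishes the two.
Tracing base=0, step=1: f: extra becomes 0; next count becomes -2; next ((extra + count) < (-extra)) evaluates to true; next step becomes -2; next result becomes 0; next at idx=-2:; next result becomes 0; next at idx=-1:; next result becomes 0; next at idx=0:; next result becomes 0; next at idx=1:; next result becomes 0; next at idx=2:; next result becomes 0; next at idx=3:; next result becomes 0; next count becomes 0; next final value 0 | g: total becomes 0; next extra becomes 0; next count becomes -2; next ((extra + count) < (-extra)) evaluates to true; next step becomes -2; next result becomes 0; next at pos=-2:; next result becomes 0; next at pos=-1:; next result becomes 0; next at pos=0:; next result becomes 0; next at pos=1:; next result becomes 0; next at pos=2:; next result becomes 0; next at pos=3:; next result becomes 0; next count becomes 0; next final value 0 — matching result 0.
Every one of the 48 inputs gives matching results.
verdict: equivalent


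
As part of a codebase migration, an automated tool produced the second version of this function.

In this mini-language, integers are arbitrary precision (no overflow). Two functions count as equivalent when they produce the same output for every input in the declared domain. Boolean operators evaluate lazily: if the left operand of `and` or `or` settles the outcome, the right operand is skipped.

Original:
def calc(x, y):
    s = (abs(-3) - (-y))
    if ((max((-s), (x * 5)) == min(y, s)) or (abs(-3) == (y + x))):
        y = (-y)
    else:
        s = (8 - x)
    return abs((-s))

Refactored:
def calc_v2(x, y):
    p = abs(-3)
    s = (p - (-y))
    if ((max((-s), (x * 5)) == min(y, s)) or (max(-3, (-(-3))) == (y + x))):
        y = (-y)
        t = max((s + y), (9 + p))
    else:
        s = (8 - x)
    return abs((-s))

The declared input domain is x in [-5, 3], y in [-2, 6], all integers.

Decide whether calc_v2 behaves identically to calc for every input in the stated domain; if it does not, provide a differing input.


Comparing the listings, the differences include: statement counts differ; and local variable names differ; and constant usage differs; and arithmetic usage differs; and min/max/abs usage differs.
One worked example (x=2, y=5) — calc: s := 8 | ((max((-s), (x * 5)) == min(y, s)) or (abs(-3) == (y + x))): false | s := 6 | result 6; calc_v2: p := 3 | s := 8 | ((max((-s), (x * 5)) == min(y, s)) or (max(-3, (-(-3))) == (y + x))): false | s := 6 | result 6; agreement on 6.
Every one of the 81 inputs gives matching results.
verdict: equivalent


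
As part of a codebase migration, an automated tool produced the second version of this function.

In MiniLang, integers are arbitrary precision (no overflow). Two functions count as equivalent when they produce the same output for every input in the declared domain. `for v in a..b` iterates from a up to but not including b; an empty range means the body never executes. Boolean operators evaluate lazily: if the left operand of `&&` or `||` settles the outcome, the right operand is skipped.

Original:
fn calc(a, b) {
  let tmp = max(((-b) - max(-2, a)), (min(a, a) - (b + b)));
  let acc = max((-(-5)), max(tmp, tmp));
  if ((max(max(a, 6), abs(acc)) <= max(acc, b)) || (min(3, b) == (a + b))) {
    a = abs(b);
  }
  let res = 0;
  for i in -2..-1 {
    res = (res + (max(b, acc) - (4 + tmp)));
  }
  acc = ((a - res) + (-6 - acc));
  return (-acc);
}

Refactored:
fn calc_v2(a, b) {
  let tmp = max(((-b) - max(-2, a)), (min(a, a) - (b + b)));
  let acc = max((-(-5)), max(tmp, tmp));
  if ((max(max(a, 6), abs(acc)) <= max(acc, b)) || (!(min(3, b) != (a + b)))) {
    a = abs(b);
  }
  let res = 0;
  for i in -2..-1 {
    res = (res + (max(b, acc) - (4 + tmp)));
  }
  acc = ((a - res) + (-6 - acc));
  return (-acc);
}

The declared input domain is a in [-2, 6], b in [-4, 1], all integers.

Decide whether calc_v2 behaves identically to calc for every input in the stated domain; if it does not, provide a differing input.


Side by side, the visible changes include: boolean connective usage differs, plus comparison usage differs.
Tracing a=-1, b=-4: calc: tmp=7, then acc=7, then ((max(max(a, 6), abs(acc)) <= max(acc, b)) || (min(3, b) == (a + b))) is true, then a=4, then res=0, then (i=-2), then res=-4, then acc=-5, then returns 5 | calc_v2: tmp=7, then acc=7, then ((max(max(a, 6), abs(acc)) <= max(acc, b)) || (!(min(3, b) != (a + b)))) is true, then a=4, then res=0, then (i=-2), then res=-4, then acc=-5, then returns 5 — matching result 5.
Sweeping the whole domain (54 inputs) finds no disagreement.
verdict: equivalent


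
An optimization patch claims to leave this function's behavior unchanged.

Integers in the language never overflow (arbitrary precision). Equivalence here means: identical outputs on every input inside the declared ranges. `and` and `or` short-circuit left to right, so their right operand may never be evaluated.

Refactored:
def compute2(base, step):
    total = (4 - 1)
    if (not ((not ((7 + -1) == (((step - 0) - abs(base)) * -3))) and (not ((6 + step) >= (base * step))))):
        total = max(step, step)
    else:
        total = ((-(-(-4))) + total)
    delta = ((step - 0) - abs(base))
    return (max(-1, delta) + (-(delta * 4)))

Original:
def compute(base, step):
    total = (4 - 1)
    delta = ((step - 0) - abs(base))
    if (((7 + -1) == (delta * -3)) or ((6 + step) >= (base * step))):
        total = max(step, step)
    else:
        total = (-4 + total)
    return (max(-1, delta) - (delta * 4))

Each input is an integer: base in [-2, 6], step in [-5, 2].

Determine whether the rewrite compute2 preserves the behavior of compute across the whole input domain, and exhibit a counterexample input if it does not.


The two are interchangeable: boolean connective usage differs; constant usage differs; min/max/abs usage differs; arithmetic usage differs, and every declared input agrees.
As a probe, take base=-2, step=-2: compute runs total=3, then delta=-4, then (((7 + -1) == (delta * -3)) or ((6 + step) >= (base * step))) is true, then total=-2, then returns 15; compute2 runs total=3, then (not ((not ((7 + -1) == (((step - 0) - abs(base)) * -3))) and (not ((6 + step) >= (base * step))))) is true, then total=-2, then delta=-4, then returns 15; both end at 15.
An exhaustive pass over the 72 declared inputs shows identical outputs.
verdict: equivalent


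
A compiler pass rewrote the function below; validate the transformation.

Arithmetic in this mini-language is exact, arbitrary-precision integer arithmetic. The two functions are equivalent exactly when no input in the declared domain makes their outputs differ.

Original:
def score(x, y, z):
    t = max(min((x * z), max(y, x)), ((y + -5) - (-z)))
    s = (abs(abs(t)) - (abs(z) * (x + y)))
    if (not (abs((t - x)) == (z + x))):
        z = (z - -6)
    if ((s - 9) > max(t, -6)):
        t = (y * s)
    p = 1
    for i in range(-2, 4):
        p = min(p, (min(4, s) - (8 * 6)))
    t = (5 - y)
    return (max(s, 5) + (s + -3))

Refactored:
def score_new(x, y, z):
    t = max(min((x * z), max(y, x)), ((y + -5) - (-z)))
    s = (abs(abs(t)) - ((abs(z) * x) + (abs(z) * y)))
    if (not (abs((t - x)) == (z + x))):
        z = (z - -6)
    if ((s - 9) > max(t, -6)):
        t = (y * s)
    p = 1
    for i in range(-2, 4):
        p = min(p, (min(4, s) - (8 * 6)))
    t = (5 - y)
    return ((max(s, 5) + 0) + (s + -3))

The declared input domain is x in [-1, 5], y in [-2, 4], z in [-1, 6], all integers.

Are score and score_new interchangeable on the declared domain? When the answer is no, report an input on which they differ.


Reading the diff, among the changes: constant usage differs; also min/max/abs usage differs; also arithmetic usage differs.
Tracing x=0, y=0, z=6: score: t = 1; s = 1; (not (abs((t - x)) == (z + x))) -> true; z = 12; ((s - 9) > max(t, -6)) -> false; p = 1; [i=-2]; p = -47; [i=-1]; p = -47; [i=0]; p = -47; [i=1]; p = -47; [i=2]; p = -47; [i=3]; p = -47; t = 5; return 3 | score_new: t = 1; s = 1; (not (abs((t - x)) == (z + x))) -> true; z = 12; ((s - 9) > max(t, -6)) -> false; p = 1; [i=-2]; p = -47; [i=-1]; p = -47; [i=0]; p = -47; [i=1]; p = -47; [i=2]; p = -47; [i=3]; p = -47; t = 5; return 3 — matching result 3.
Sweeping the whole domain (392 inputs) finds no disagreement.
verdict: equivalent


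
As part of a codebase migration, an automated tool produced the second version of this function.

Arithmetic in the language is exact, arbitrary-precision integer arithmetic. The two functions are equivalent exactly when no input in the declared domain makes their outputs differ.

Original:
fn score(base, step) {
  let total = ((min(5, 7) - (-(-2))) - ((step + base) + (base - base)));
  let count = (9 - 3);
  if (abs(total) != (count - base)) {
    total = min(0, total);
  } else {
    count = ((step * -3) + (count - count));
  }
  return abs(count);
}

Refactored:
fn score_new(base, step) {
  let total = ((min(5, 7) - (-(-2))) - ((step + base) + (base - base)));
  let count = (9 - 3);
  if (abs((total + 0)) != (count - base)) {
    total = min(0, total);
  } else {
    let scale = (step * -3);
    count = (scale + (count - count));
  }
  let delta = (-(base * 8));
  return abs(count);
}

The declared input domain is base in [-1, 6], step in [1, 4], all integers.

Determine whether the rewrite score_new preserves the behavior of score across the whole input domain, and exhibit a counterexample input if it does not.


Differences: constant usage differs, plus local variable names differ, plus arithmetic usage differs, plus statement counts differ — yet all 32 inputs agree.
verdict: equivalent


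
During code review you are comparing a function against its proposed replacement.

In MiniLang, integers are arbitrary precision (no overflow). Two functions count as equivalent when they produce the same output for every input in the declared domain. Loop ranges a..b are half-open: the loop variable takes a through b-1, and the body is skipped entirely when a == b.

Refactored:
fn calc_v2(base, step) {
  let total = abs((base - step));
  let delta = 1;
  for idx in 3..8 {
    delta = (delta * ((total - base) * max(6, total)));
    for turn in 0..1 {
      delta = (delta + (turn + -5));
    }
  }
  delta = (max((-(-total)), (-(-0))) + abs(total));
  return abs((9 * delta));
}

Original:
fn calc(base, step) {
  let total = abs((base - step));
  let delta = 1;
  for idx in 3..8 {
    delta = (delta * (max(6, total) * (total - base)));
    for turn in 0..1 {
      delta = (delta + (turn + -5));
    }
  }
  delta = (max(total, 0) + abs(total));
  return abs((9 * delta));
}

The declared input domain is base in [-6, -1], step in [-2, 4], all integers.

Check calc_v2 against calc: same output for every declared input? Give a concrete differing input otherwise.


Changes here: same computation, different form; the full 42-point sweep finds no disagreement.
verdict: equivalent


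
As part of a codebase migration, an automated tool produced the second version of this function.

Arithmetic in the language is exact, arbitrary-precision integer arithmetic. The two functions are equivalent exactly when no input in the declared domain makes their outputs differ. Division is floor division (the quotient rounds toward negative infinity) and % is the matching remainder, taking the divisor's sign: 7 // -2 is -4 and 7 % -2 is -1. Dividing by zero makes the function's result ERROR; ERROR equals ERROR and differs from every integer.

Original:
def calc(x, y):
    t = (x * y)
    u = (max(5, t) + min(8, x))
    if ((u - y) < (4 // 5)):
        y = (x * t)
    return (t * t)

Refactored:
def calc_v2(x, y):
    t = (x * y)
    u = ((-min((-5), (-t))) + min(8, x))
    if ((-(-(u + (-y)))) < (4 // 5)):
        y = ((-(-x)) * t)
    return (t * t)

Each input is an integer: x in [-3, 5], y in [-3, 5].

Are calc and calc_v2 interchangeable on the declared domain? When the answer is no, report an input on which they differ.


Differences: min/max/abs usage differs; and arithmetic usage differs — yet all 81 inputs agree.
verdict: equivalent


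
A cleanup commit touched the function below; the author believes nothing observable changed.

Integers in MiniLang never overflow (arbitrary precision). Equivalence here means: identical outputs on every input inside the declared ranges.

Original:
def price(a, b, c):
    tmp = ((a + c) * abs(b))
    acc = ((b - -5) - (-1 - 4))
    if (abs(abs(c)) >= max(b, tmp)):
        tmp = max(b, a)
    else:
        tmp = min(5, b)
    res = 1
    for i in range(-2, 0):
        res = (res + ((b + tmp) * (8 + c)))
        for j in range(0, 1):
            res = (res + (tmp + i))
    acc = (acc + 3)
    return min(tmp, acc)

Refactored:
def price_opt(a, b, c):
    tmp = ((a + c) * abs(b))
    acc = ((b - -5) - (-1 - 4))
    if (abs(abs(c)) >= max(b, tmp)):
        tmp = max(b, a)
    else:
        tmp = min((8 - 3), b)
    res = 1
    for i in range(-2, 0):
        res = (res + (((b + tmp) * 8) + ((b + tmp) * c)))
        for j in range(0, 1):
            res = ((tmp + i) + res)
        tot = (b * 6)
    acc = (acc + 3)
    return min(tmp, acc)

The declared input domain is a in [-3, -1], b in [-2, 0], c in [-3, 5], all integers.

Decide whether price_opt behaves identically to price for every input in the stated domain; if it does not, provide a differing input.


Equivalent — the differences include constant usage differs; statement counts differ; local variable names differ; arithmetic usage differs, yet no declared input distinguishes the two.
Spot check at a=-3, b=0, c=4 — price: tmp := 0 | acc := 10 | (abs(abs(c)) >= max(b, tmp)): true | tmp := 0 | res := 1 | iter i=-2: | res := 1 | iter j=0: | res := -1 | iter i=-1: | res := -1 | iter j=0: | res := -2 | acc := 13 | result 0. price_opt: tmp := 0 | acc := 10 | (abs(abs(c)) >= max(b, tmp)): true | tmp := 0 | res := 1 | iter i=-2: | res := 1 | iter j=0: | res := -1 | tot := 0 | iter i=-1: | res := -1 | iter j=0: | res := -2 | tot := 0 | acc := 13 | result 0. Both give 0.
An exhaustive pass over the 81 declared inputs shows identical outputs.
verdict: equivalent


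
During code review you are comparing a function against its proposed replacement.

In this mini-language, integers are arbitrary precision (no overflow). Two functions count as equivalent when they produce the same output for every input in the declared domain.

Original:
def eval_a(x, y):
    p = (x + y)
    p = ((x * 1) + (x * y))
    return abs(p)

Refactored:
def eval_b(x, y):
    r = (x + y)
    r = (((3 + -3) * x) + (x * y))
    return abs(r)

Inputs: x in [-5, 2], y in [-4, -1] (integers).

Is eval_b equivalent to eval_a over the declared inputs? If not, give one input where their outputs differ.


Take x=-5, y=-4.
eval_a: p=-9, then p=15, then returns 15
eval_b: r=-9, then r=20, then returns 20
15 against 20: the behavior changed.
verdict: not equivalent; witness: x=-5, y=-4


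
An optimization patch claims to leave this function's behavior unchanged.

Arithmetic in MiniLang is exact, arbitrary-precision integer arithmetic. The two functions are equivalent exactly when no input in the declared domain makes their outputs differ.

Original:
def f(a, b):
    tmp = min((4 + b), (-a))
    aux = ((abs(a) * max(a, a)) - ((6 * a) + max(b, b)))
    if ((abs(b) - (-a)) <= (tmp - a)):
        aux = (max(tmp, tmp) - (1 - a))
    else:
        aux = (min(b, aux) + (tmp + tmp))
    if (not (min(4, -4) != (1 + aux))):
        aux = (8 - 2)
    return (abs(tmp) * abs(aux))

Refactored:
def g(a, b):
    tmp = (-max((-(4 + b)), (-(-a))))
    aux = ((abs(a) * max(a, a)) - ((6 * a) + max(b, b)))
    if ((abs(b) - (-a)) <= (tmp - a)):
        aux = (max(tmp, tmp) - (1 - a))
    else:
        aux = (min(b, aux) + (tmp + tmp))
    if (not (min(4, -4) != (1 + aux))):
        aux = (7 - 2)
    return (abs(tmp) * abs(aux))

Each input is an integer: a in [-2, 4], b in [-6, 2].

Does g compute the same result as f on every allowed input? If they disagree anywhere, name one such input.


Input a=1, b=-3: 6 from f versus 5 from g.
verdict: not equivalent; witness: a=1, b=-3


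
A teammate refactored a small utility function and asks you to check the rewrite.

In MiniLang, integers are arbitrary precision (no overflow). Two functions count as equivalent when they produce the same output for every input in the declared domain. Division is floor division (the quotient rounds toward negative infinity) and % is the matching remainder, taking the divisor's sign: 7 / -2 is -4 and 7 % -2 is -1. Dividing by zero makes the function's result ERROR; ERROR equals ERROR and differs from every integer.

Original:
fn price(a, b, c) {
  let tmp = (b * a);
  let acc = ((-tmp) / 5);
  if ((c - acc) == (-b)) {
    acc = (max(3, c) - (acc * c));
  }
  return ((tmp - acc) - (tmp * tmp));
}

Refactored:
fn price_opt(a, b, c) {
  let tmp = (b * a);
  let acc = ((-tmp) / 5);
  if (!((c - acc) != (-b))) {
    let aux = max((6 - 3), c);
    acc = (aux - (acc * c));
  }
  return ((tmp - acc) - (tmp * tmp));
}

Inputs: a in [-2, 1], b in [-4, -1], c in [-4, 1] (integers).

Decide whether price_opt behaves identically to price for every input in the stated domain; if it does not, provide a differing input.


Behavior is preserved: although constant usage differs; also statement counts differ; also arithmetic usage differs; also local variable names differ; also comparison usage differs; also boolean connective usage differs, the outputs never diverge.
One worked example (a=1, b=-4, c=1) — price: tmp=-4, then acc=0, then ((c - acc) == (-b)) is false, then returns -20; price_opt: tmp=-4, then acc=0, then (!((c - acc) != (-b))) is false, then returns -20; agreement on -20.
An exhaustive pass over the 96 declared inputs shows identical outputs.
verdict: equivalent


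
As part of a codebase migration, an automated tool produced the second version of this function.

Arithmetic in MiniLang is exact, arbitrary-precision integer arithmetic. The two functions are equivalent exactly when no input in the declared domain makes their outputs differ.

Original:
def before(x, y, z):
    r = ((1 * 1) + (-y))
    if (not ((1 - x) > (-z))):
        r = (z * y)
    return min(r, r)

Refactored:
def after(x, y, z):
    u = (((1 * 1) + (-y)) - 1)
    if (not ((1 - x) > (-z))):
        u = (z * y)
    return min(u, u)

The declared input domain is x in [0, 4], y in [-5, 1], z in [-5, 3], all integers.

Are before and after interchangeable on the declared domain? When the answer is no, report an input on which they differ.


Not equivalent: x=0, y=-5, z=0 separates them (6 vs 5).
before: r := 6 | (not ((1 - x) > (-z))): false | result 6
after: u := 5 | (not ((1 - x) > (-z))): false | result 5
verdict: not equivalent; witness: x=0, y=-5, z=0


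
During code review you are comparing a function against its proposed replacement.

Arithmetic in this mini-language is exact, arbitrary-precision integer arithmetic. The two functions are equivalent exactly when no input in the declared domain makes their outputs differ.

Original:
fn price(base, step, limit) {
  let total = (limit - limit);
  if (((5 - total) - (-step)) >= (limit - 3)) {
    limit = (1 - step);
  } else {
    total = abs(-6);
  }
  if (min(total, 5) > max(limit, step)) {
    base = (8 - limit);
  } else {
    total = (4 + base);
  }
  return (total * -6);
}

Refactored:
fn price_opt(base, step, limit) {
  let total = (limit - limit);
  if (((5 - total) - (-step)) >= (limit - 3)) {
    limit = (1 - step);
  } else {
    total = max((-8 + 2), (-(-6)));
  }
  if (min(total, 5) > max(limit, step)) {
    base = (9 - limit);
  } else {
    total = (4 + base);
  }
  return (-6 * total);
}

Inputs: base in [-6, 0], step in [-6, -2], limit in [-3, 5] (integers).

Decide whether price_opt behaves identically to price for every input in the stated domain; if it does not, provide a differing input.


Equivalent. The edit looks behavioral (`8` became `9`), but over these ranges it never changes the outcome.
An exhaustive pass over the 315 declared inputs shows identical outputs.
One worked example (base=-5, step=-6, limit=2) — price: total = 0; (((5 - total) - (-step)) >= (limit - 3)) -> true; limit = 7; (min(total, 5) > max(limit, step)) -> false; total = -1; return 6; price_opt: total = 0; (((5 - total) - (-step)) >= (limit - 3)) -> true; limit = 7; (min(total, 5) > max(limit, step)) -> false; total = -1; return 6; agreement on 6.
verdict: equivalent


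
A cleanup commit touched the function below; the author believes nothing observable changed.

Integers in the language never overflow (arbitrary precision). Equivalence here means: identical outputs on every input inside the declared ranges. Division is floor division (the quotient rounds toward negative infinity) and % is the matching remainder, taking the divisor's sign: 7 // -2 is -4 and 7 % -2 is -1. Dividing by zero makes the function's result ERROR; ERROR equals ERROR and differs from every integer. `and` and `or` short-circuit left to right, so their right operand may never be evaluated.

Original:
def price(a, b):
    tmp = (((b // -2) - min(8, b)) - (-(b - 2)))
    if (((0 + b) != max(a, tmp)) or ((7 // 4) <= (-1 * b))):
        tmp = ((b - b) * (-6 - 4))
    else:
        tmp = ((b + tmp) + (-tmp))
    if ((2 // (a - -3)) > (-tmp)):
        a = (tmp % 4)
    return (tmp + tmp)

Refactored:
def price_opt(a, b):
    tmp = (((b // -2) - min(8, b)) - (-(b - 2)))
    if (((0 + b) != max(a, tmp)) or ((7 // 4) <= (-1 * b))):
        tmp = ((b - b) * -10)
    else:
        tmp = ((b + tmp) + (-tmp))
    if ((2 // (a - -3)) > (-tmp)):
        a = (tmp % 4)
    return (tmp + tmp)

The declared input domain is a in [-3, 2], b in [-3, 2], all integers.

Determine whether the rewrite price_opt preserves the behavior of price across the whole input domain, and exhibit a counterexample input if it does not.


This is a faithful refactor — constant usage differs, arithmetic usage differs, but the computed results match everywhere.
As a probe, take a=2, b=-3: price runs tmp = -1; (((0 + b) != max(a, tmp)) or ((7 // 4) <= (-1 * b))) -> true; tmp = 0; ((2 // (a - -3)) > (-tmp)) -> false; return 0; price_opt runs tmp = -1; (((0 + b) != max(a, tmp)) or ((7 // 4) <= (-1 * b))) -> true; tmp = 0; ((2 // (a - -3)) > (-tmp)) -> false; return 0; both end at 0.
Checked all 36 inputs in the declared domain: the outputs agree on every one.
verdict: equivalent


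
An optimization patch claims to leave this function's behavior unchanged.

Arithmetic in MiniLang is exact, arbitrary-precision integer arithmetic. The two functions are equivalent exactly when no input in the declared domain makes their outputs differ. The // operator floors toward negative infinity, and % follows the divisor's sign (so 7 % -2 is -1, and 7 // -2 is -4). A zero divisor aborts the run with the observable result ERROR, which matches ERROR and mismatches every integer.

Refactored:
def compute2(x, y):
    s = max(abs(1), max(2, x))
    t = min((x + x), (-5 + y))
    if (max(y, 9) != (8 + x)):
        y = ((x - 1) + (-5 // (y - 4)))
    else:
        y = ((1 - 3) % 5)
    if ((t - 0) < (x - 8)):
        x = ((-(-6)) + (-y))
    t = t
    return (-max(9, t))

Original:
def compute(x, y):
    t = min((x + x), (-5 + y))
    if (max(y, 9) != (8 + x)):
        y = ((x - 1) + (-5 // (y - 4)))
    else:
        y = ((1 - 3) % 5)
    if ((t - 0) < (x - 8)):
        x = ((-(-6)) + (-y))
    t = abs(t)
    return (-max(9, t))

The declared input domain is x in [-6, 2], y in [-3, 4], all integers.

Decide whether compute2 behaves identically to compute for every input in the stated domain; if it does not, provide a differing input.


On input x=-6, y=-3, compute returns -12 while compute2 returns -9.
verdict: not equivalent; witness: x=-6, y=-3


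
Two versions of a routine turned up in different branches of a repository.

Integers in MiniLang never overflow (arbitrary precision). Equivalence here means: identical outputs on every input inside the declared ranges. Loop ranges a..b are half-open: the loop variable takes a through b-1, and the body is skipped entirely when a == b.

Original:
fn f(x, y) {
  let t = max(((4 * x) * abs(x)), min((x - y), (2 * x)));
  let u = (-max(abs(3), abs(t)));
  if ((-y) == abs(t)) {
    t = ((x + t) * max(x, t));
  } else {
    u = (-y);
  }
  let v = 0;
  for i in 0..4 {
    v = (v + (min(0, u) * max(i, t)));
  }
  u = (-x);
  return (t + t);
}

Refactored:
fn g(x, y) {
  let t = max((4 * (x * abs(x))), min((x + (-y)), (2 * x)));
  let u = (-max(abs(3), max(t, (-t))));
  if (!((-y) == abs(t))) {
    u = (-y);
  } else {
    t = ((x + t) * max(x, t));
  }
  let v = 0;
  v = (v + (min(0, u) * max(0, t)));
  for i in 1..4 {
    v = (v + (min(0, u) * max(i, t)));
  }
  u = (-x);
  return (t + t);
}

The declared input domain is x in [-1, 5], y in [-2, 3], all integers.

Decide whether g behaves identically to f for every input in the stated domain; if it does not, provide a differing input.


Reading the diff, among the changes: boolean connective usage differs, plus loop structure differs, plus constant usage differs, plus min/max/abs usage differs, plus arithmetic usage differs, plus statement counts differ.
Tracing x=-1, y=-1: f: t = -2; u = -3; ((-y) == abs(t)) -> false; u = 1; v = 0; [i=0]; v = 0; [i=1]; v = 0; [i=2]; v = 0; [i=3]; v = 0; u = 1; return -4 | g: t = -2; u = -3; (!((-y) == abs(t))) -> true; u = 1; v = 0; v = 0; [i=1]; v = 0; [i=2]; v = 0; [i=3]; v = 0; u = 1; return -4 — matching result -4.
Checked all 42 inputs in the declared domain: the outputs agree on every one.
verdict: equivalent


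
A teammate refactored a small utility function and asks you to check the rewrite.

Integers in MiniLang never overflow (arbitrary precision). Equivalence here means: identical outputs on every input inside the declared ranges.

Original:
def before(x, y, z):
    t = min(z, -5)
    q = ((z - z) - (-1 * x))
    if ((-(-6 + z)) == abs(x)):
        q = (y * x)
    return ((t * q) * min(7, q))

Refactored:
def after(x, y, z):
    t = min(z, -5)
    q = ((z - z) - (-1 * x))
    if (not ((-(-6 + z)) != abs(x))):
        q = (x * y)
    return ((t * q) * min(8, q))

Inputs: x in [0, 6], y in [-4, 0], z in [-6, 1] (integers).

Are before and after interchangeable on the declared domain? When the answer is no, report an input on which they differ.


Although `7` became `8`, no input in the stated domain can expose it; all 280 inputs agree.
verdict: equivalent


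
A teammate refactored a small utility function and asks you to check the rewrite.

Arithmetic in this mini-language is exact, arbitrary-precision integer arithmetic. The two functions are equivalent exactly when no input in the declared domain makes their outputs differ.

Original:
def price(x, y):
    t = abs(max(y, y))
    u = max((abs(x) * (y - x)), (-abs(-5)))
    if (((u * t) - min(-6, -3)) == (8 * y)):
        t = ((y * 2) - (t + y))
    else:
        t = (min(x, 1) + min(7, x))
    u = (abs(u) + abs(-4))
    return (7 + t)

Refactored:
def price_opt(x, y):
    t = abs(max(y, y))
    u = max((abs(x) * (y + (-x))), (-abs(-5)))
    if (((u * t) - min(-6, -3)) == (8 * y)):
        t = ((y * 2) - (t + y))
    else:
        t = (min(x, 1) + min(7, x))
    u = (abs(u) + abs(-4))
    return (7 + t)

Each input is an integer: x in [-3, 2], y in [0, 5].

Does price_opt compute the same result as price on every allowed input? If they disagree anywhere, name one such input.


Equivalent — the differences include arithmetic usage differs, yet no declared input distinguishes the two.
One worked example (x=-1, y=1) — price: t := 1 | u := 2 | (((u * t) - min(-6, -3)) == (8 * y)): true | t := 0 | u := 6 | result 7; price_opt: t := 1 | u := 2 | (((u * t) - min(-6, -3)) == (8 * y)): true | t := 0 | u := 6 | result 7; agreement on 7.
Sweeping the whole domain (36 inputs) finds no disagreement.
verdict: equivalent


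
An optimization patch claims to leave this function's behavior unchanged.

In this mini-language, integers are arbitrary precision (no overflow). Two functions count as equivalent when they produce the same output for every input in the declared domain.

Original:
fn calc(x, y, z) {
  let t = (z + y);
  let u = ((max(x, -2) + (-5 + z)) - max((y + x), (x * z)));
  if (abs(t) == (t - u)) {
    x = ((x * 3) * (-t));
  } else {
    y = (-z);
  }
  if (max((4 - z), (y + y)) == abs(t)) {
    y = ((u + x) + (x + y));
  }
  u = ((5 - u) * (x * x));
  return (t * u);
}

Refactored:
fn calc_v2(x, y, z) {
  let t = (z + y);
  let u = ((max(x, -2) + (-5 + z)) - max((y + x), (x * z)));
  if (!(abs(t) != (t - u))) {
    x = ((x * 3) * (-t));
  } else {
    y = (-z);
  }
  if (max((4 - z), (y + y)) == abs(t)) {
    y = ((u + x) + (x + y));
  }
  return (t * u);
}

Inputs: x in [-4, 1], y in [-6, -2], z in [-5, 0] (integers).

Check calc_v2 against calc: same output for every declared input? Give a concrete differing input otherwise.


Take x=-4, y=-6, z=-5.
calc: t = -11; u = -32; (abs(t) == (t - u)) -> false; y = 5; (max((4 - z), (y + y)) == abs(t)) -> false; u = 592; return -6512
calc_v2: t = -11; u = -32; (!(abs(t) != (t - u))) -> false; y = 5; (max((4 - z), (y + y)) == abs(t)) -> false; return 352
-6512 and 352 differ, so these are not the same function on this domain.
verdict: not equivalent; witness: x=-4, y=-6, z=-5


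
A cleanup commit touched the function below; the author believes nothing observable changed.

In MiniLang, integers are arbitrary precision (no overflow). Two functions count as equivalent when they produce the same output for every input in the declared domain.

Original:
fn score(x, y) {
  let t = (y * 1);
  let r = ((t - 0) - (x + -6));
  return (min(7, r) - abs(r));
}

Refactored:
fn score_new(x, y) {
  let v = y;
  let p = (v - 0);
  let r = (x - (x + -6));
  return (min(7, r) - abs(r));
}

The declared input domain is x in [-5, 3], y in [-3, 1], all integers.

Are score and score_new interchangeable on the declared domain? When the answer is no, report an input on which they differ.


These are not equivalent — on x=-5, y=-3 the outputs split (-1 vs 0).
score: t=-3, then r=8, then returns -1
score_new: v=-3, then p=-3, then r=6, then returns 0
verdict: not equivalent; witness: x=-5, y=-3


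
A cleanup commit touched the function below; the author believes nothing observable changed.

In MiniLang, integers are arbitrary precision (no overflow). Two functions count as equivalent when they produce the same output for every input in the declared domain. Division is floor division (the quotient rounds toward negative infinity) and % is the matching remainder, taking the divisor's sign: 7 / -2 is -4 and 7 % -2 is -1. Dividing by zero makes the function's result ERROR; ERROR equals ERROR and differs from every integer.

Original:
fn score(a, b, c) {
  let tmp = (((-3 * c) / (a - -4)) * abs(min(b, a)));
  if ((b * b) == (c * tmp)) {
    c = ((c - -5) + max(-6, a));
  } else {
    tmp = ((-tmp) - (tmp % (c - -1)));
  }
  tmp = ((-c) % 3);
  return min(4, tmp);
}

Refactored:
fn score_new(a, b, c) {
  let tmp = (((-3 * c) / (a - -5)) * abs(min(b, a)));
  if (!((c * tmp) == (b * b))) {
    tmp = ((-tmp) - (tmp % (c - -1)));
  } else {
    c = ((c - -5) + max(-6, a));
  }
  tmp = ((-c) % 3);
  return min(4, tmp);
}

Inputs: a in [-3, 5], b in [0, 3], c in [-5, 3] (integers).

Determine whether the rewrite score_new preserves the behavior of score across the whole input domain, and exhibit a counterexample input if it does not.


Evaluate both at a=-1, b=0, c=-1.
score: tmp becomes 1; next ((b * b) == (c * tmp)) evaluates to false; next hits division by zero so the output is ERROR
score_new: tmp becomes 0; next (!((c * tmp) == (b * b))) evaluates to false; next c becomes 3; next tmp becomes 0; next final value 0
ERROR vs 0 — the two versions disagree here.
verdict: not equivalent; witness: a=-1, b=0, c=-1


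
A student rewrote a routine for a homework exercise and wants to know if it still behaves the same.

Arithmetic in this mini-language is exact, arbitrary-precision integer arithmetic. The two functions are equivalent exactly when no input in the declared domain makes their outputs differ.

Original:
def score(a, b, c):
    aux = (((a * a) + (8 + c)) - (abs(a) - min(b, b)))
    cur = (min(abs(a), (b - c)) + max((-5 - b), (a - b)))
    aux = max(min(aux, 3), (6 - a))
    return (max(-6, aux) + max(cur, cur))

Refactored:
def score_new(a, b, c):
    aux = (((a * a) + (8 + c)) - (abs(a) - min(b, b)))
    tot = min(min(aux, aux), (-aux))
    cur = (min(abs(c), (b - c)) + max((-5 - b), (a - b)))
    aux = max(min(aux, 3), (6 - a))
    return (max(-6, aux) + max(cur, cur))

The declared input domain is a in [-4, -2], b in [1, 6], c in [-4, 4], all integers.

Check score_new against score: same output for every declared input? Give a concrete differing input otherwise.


The rewrite breaks on a=-4, b=1, c=-3, where the results are 9 and 8.
score: aux=18, then cur=-1, then aux=10, then returns 9
score_new: aux=18, then tot=-18, then cur=-2, then aux=10, then returns 8
verdict: not equivalent; witness: a=-4, b=1, c=-3


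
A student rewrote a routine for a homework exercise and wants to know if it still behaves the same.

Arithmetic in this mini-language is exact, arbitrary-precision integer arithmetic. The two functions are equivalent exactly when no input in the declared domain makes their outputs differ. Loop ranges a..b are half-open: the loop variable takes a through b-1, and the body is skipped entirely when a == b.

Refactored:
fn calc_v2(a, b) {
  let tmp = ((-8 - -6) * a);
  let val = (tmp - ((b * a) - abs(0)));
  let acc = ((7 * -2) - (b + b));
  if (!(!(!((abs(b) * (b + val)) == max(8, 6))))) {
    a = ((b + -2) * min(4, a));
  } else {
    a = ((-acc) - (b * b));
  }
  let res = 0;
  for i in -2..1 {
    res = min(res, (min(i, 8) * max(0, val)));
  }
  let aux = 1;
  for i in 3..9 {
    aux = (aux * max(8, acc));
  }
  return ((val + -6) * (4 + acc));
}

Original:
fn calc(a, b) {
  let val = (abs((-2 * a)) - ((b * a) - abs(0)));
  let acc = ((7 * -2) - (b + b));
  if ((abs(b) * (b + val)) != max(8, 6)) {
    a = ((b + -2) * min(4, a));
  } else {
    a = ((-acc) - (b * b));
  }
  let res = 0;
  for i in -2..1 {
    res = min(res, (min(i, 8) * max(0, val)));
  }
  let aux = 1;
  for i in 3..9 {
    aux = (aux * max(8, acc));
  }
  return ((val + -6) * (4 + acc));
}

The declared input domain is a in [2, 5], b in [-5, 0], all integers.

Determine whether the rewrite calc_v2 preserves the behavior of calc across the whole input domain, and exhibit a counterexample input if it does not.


Try a=2, b=-4.
calc: val becomes 12; next acc becomes -6; next ((abs(b) * (b + val)) != max(8, 6)) evaluates to true; next a becomes -12; next res becomes 0; next at i=-2:; next res becomes -24; next at i=-1:; next res becomes -24; next at i=0:; next res becomes -24; next aux becomes 1; next at i=3:; next aux becomes 8; next at i=4:; next aux becomes 64; next at i=5:; next aux becomes 512; next at i=6:; next aux becomes 4096; next at i=7:; next aux becomes 32768; next at i=8:; next aux becomes 262144; next final value -12
calc_v2: tmp becomes -4; next val becomes 4; next acc becomes -6; next (!(!(!((abs(b) * (b + val)) == max(8, 6))))) evaluates to true; next a becomes -12; next res becomes 0; next at i=-2:; next res becomes -8; next at i=-1:; next res becomes -8; next at i=0:; next res becomes -8; next aux becomes 1; next at i=3:; next aux becomes 8; next at i=4:; next aux becomes 64; next at i=5:; next aux becomes 512; next at i=6:; next aux becomes 4096; next at i=7:; next aux becomes 32768; next at i=8:; next aux becomes 262144; next final value 4
-12 and 4 differ, so these are not the same function on this domain.
verdict: not equivalent; witness: a=2, b=-4


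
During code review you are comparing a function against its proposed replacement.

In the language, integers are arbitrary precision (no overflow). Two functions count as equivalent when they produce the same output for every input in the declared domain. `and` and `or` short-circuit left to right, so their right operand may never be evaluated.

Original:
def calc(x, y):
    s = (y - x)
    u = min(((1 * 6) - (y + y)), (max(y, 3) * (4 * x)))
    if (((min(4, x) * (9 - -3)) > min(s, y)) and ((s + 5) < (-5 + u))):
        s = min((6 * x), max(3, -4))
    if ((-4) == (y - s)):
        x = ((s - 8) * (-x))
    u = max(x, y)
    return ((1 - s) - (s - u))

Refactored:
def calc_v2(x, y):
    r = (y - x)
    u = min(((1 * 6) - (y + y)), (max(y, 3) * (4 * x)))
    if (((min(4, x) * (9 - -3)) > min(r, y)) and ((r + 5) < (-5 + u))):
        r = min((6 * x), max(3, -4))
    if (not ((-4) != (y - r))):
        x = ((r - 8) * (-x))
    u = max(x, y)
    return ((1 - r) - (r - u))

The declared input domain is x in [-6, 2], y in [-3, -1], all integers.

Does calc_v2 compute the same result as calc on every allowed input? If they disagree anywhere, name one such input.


Equivalent — the differences include local variable names differ, and comparison usage differs, and boolean connective usage differs, yet no declared input distinguishes the two.
As a probe, take x=-6, y=-2: calc runs s = 4; u = -72; (((min(4, x) * (9 - -3)) > min(s, y)) and ((s + 5) < (-5 + u))) -> false; ((-4) == (y - s)) -> false; u = -2; return -9; calc_v2 runs r = 4; u = -72; (((min(4, x) * (9 - -3)) > min(r, y)) and ((r + 5) < (-5 + u))) -> false; (not ((-4) != (y - r))) -> false; u = -2; return -9; both end at -9.
Checked all 27 inputs in the declared domain: the outputs agree on every one.
verdict: equivalent


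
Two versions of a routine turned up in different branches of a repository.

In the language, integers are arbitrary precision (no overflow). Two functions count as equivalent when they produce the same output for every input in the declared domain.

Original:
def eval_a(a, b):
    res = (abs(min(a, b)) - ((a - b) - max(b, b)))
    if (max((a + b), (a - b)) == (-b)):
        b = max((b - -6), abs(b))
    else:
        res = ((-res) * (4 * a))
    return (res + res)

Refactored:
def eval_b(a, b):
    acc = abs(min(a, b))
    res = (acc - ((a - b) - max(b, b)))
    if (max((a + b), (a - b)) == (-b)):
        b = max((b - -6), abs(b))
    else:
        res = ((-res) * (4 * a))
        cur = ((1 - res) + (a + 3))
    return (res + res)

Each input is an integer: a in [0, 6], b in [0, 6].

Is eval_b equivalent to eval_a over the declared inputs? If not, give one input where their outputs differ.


Differences: arithmetic usage differs, plus constant usage differs, plus local variable names differ, plus statement counts differ — yet all 49 inputs agree.
verdict: equivalent
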